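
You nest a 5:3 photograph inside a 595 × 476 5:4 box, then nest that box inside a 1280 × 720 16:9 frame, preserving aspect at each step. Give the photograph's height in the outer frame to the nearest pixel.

540 px

First fit — 5:3 into 595×476 spans the width: 595.00 × 357.00.
Second fit — the 5:4 canvas into 1280×720 spans the height: 900.00 × 720.00 (×1.5126 from 595×476).
The photograph scales with it: height 357.00 × 1.5126 ≈ 540.00.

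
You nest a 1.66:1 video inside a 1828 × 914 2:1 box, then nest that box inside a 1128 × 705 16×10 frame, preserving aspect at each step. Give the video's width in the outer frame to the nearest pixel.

936 px

First fit — 1.66:1 into 1828×914 spans the height: 1517.24 × 914.00.
The 2:1 canvas is width-limited in 1128×705, giving 1128.00 × 564.00; scale factor 0.6171.
The video scales with it: width 1517.24 × 0.6171 ≈ 936.24.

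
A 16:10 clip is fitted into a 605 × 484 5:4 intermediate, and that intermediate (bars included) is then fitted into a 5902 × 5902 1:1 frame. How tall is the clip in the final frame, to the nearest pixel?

16:10 in 605×484: fills the width, so the clip is 605.00 × 378.12.
5:4 in 5902×5902: fills the width, so the intermediate becomes 5902.00 × 4721.60 — a scale of ×9.7554.
The clip scales with it: height 378.12 × 9.7554 ≈ 3688.75.

3689 px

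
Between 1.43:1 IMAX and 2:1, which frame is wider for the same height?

2:1

1.43 and 2; 2 > 1.43.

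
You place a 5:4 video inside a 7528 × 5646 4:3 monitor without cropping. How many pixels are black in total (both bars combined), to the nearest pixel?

2656443 pixels

Since 1.250 < 1.333, the video is height-limited.
That makes the image 7057.5000 px wide (5646 × 5/4).
Leftover width: 7528 − 7057.5000 = 470.5000 px.
Across the 5646-px span: 470.5000 × 5646 ≈ 2656443 px.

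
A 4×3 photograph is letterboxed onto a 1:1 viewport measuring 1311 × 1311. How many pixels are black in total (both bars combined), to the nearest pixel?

429680 pixels

4×3 (1.333) > 1:1 (1.000), so the photograph fills the width.
Content height = 1311 × 3/4 ≈ 983.2500 px.
Leftover height: 1311 − 983.2500 = 327.7500 px.
Bar area = 327.7500 × 1311 ≈ 429680 px.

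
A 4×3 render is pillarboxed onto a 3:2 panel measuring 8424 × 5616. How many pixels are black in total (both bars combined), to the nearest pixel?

Since 1.333 < 1.500, the render is height-limited.
That makes the image 7488.0000 px wide (5616 × 4/3).
8424 − 7488.0000 = 936.0000 px of bars.
Across the 5616-px span: 936.0000 × 5616 ≈ 5256576 px.

5256576 pixels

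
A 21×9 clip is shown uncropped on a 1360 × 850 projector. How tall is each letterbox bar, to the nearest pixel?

134 px

21×9 (2.333) > 16:10 (1.600), so the clip fills the width.
The clip is 1360 × 9/21 ≈ 582.86 px tall.
Leftover height: 850 − 582.86 = 267.14 px → 133.57 each side.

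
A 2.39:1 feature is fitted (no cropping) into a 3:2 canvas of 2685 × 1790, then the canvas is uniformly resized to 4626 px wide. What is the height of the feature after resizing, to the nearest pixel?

At 2685×1790 the feature is width-limited, so height = 2685 / 2.390 ≈ 1123.43 px.
The frame scales by 4626/2685 = 1.7229; 1123.43 × 1.7229 ≈ 1935.56 px.

1936 px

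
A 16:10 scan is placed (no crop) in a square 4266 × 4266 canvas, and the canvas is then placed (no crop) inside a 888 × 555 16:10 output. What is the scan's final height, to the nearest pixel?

347 px

First fit — 16:10 into 4266×4266 spans the width: 4266.00 × 2666.25.
square in 888×555: fills the height, so the intermediate becomes 555.00 × 555.00 — a scale of ×0.1301.
The scan scales with it: height 2666.25 × 0.1301 ≈ 346.88.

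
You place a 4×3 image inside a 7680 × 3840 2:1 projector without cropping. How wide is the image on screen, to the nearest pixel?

4×3 (1.333) < 2:1 (2.000), so the image fills the height.
Content width = 3840 × 4/3 ≈ 5120.00 px.

5120 px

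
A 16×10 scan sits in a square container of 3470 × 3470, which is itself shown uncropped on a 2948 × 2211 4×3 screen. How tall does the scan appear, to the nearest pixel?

Inside the 3470×3470 canvas the scan is width-limited at 3470.00 × 2168.75.
The square canvas is height-limited in 2948×2211, giving 2211.00 × 2211.00; scale factor 0.6372.
So the scan's height is 2168.75 × 0.6372 ≈ 1381.88.

1382 px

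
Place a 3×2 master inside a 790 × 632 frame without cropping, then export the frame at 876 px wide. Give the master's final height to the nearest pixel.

584 px

Fitted into 790×632, the master spans the width; its height is 790 × 2/3 ≈ 526.67 px.
Scaling 790 → 876 is ×1.1089, so the height becomes 526.67 × 1.1089 ≈ 584.00 px.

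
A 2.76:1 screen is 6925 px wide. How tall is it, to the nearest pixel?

2509 px

6925 / 2.760 = 2509.06.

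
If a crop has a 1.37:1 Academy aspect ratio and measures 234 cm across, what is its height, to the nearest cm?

171 cm

234 / 1.370 = 170.80.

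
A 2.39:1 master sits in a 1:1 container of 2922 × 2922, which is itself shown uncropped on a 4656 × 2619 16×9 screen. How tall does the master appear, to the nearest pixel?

1096 px

First fit — 2.39:1 into 2922×2922 spans the width: 2922.00 × 1222.59.
1:1 in 4656×2619: fills the height, so the intermediate becomes 2619.00 × 2619.00 — a scale of ×0.8963.
Applying the same ×0.8963: 1222.59 → 1095.82.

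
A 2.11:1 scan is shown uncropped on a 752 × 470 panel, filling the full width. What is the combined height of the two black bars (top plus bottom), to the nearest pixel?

Content height = 752 / 2.110 ≈ 356.40 px.
Black = 470 − 356.40 = 113.60 px.

114 px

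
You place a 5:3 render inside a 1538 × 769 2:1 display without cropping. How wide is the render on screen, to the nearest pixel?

1282 px

5:3 is narrower than 2:1, so it spans the full height.
Content width = 769 × 5/3 ≈ 1281.67 px.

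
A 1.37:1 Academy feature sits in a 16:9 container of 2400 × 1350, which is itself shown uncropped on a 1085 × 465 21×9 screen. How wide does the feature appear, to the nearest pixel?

Inside the 2400×1350 canvas the feature is height-limited at 1849.50 × 1350.00.
16:9 in 1085×465: fills the height, so the intermediate becomes 826.67 × 465.00 — a scale of ×0.3444.
So the feature's width is 1849.50 × 0.3444 ≈ 637.05.

637 px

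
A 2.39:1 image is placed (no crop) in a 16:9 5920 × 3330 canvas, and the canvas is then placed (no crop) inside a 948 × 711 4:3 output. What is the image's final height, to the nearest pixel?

Inside the 5920×3330 canvas the image is width-limited at 5920.00 × 2476.99.
16:9 in 948×711: fills the width, so the intermediate becomes 948.00 × 533.25 — a scale of ×0.1601.
So the image's height is 2476.99 × 0.1601 ≈ 396.65.

397 px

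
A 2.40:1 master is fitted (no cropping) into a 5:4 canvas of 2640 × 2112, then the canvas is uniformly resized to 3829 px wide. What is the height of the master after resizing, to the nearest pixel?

1595 px

Fitted into 2640×2112, the master spans the width; its height is 2640 / 2.400 ≈ 1100.00 px.
Scaling 2640 → 3829 is ×1.4504, so the height becomes 1100.00 × 1.4504 ≈ 1595.42 px.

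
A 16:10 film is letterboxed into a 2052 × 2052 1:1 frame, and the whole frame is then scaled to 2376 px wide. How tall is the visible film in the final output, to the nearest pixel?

1485 px

At 2052×2052 the film is width-limited, so height = 2052 × 10/16 ≈ 1282.50 px.
Scaling 2052 → 2376 is ×1.1579, so the height becomes 1282.50 × 1.1579 ≈ 1485.00 px.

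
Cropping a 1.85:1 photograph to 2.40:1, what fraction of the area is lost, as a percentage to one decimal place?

22.9%

The width stays; only height is cut (since 2.40:1 is wider than 1.85:1).
Fraction kept = (1.850)/(2.400) ≈ 77.08%, so 22.92% is lost.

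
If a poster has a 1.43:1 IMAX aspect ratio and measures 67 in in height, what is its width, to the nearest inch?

96 in

At 1.43:1 IMAX, 67 × 1.430 ≈ 95.81.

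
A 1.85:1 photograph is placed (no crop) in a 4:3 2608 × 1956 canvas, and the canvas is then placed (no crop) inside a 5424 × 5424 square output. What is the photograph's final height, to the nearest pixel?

Inside the 2608×1956 canvas the photograph is width-limited at 2608.00 × 1409.73.
The 4:3 canvas is width-limited in 5424×5424, giving 5424.00 × 4068.00; scale factor 2.0798.
Applying the same ×2.0798: 1409.73 → 2931.89.

2932 px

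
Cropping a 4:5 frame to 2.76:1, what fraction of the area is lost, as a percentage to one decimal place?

71.0%

2.76:1 is wider than 4:5, so the crop keeps the full width and trims the height.
Area ratio = (0.800)/(2.760) = 28.99%; the remaining 71.01% is cropped out.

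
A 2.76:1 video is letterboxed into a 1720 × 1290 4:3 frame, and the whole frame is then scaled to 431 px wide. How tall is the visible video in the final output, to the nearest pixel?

156 px

In the 1720×1290 frame the video fills the width: height = 1720 / 2.760 ≈ 623.19 px.
Scaling 1720 → 431 is ×0.2506, so the height becomes 623.19 × 0.2506 ≈ 156.16 px.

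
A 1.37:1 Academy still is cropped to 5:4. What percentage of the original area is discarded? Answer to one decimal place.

8.8%

Going from 1.37:1 Academy to 5:4 means cutting width while keeping height.
Fraction kept = (1.250)/(1.370) ≈ 91.24%, so 8.76% is lost.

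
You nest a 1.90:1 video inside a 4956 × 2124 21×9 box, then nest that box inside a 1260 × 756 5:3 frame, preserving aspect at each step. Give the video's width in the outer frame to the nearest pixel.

1026 px

Inside the 4956×2124 canvas the video is height-limited at 4035.60 × 2124.00.
Second fit — the 21×9 canvas into 1260×756 spans the width: 1260.00 × 540.00 (×0.2542 from 4956×2124).
The video scales with it: width 4035.60 × 0.2542 ≈ 1026.00.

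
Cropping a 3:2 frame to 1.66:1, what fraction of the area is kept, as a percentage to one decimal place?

1.66:1 is wider than 3:2, so the crop keeps the full width and trims the height.
Fraction kept = (1.500)/(1.660) ≈ 90.36%.

90.4%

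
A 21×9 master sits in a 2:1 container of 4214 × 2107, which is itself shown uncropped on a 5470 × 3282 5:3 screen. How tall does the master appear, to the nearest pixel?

21×9 in 4214×2107: fills the width, so the master is 4214.00 × 1806.00.
The 2:1 canvas is width-limited in 5470×3282, giving 5470.00 × 2735.00; scale factor 1.2981.
The master scales with it: height 1806.00 × 1.2981 ≈ 2344.29.

2344 px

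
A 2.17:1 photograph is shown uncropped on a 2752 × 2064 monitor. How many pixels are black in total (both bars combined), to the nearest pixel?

2.17:1 is wider than 4:3, so it spans the full width.
That makes the image 1268.2028 px tall (2752 / 2.170).
2064 − 1268.2028 = 795.7972 px of bars.
Bar area = 795.7972 × 2752 ≈ 2190034 px.

2190034 pixels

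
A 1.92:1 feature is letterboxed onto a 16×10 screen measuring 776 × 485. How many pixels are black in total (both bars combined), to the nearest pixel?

62727 pixels

1.92:1 (1.920) > 16×10 (1.600), so the feature fills the width.
The feature is 776 / 1.920 ≈ 404.1667 px tall.
Black = 485 − 404.1667 = 80.8333 px.
Across the 776-px span: 80.8333 × 776 ≈ 62727 px.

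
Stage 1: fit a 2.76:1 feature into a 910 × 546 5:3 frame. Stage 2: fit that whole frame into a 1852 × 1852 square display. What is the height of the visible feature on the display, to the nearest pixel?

2.76:1 in 910×546: fills the width, so the feature is 910.00 × 329.71.
Second fit — the 5:3 canvas into 1852×1852 spans the width: 1852.00 × 1111.20 (×2.0352 from 910×546).
Applying the same ×2.0352: 329.71 → 671.01.

671 px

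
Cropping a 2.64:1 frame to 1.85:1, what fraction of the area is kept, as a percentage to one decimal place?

70.1%

Going from 2.64:1 to 1.85:1 means cutting width while keeping height.
(1.850)/(2.640) ≈ 0.701 of the area survives.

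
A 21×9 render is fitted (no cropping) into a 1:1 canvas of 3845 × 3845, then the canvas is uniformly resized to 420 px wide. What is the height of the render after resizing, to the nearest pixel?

180 px

Fitted into 3845×3845, the render spans the width; its height is 3845 × 9/21 ≈ 1647.86 px.
Scaling 3845 → 420 is ×0.1092, so the height becomes 1647.86 × 0.1092 ≈ 180.00 px.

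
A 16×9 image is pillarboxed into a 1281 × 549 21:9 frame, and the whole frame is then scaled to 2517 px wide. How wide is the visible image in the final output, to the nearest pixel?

In the 1281×549 frame the image fills the height: width = 549 × 16/9 ≈ 976.00 px.
Scaling 1281 → 2517 is ×1.9649, so the width becomes 976.00 × 1.9649 ≈ 1917.71 px.

1918 px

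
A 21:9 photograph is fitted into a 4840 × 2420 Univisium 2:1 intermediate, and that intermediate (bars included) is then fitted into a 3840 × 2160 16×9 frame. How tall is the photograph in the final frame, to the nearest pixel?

21:9 in 4840×2420: fills the width, so the photograph is 4840.00 × 2074.29.
Univisium 2:1 in 3840×2160: fills the width, so the intermediate becomes 3840.00 × 1920.00 — a scale of ×0.7934.
Applying the same ×0.7934: 2074.29 → 1645.71.

1646 px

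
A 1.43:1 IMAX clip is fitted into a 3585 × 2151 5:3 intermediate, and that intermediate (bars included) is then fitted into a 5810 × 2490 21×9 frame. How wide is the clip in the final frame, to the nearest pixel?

3561 px

First fit — 1.43:1 IMAX into 3585×2151 spans the height: 3075.93 × 2151.00.
Second fit — the 5:3 canvas into 5810×2490 spans the height: 4150.00 × 2490.00 (×1.1576 from 3585×2151).
The clip scales with it: width 3075.93 × 1.1576 ≈ 3560.70.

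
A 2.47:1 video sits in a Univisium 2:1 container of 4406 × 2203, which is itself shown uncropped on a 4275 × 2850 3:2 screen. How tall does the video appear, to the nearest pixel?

2.47:1 in 4406×2203: fills the width, so the video is 4406.00 × 1783.81.
The Univisium 2:1 canvas is width-limited in 4275×2850, giving 4275.00 × 2137.50; scale factor 0.9703.
Applying the same ×0.9703: 1783.81 → 1730.77.

1731 px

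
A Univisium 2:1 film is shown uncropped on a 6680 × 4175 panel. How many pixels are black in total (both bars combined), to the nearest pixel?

Univisium 2:1 is wider than 16×10, so it spans the full width.
That makes the image 3340.0000 px tall (6680 × 1/2).
4175 − 3340.0000 = 835.0000 px of bars.
That's 835.0000 × 6680 ≈ 5577800 black pixels.

5577800 pixels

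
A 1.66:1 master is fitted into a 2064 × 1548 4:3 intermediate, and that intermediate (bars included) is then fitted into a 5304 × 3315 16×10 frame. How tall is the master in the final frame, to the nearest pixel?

1.66:1 in 2064×1548: fills the width, so the master is 2064.00 × 1243.37.
The 4:3 canvas is height-limited in 5304×3315, giving 4420.00 × 3315.00; scale factor 2.1415.
The master scales with it: height 1243.37 × 2.1415 ≈ 2662.65.

2663 px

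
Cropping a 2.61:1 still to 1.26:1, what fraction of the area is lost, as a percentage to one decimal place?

51.7%

The height stays; only width is cut (since 1.26:1 is narrower than 2.61:1).
(1.260)/(2.610) ≈ 0.483 of the area survives, leaving 51.72% discarded.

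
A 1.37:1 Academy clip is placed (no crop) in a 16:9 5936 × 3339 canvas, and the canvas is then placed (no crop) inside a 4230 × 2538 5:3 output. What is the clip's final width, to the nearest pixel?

3260 px

Inside the 5936×3339 canvas the clip is height-limited at 4574.43 × 3339.00.
The 16:9 canvas is width-limited in 4230×2538, giving 4230.00 × 2379.38; scale factor 0.7126.
The clip scales with it: width 4574.43 × 0.7126 ≈ 3259.74.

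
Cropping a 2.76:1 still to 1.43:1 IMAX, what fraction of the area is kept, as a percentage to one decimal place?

1.43:1 IMAX is narrower than 2.76:1, so the crop keeps the full height and trims the width.
Fraction kept = (1.430)/(2.760) ≈ 51.81%.

51.8%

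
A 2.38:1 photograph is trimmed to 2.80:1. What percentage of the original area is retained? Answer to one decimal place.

Going from 2.38:1 to 2.80:1 means cutting height while keeping width.
(2.380)/(2.800) ≈ 0.850 of the area survives.

85.0%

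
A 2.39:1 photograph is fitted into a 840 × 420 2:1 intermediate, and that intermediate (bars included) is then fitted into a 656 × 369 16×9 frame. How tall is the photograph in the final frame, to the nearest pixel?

First fit — 2.39:1 into 840×420 spans the width: 840.00 × 351.46.
The 2:1 canvas is width-limited in 656×369, giving 656.00 × 328.00; scale factor 0.7810.
Applying the same ×0.7810: 351.46 → 274.48.

274 px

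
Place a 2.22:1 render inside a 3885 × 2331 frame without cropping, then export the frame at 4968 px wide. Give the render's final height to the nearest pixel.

In the 3885×2331 frame the render fills the width: height = 3885 / 2.220 ≈ 1750.00 px.
Scaling 3885 → 4968 is ×1.2788, so the height becomes 1750.00 × 1.2788 ≈ 2237.84 px.

2238 px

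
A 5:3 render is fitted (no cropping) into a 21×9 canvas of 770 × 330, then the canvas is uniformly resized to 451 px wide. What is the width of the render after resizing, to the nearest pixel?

Fitted into 770×330, the render spans the height; its width is 330 × 5/3 ≈ 550.00 px.
The frame scales by 451/770 = 0.5857; 550.00 × 0.5857 ≈ 322.14 px.

322 px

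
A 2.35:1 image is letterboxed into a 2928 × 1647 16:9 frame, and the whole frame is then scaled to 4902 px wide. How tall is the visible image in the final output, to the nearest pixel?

2086 px

In the 2928×1647 frame the image fills the width: height = 2928 / 2.350 ≈ 1245.96 px.
Scaling 2928 → 4902 is ×1.6742, so the height becomes 1245.96 × 1.6742 ≈ 2085.96 px.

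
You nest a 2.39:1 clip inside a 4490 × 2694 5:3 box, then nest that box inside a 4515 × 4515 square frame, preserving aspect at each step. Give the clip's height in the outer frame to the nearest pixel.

First fit — 2.39:1 into 4490×2694 spans the width: 4490.00 × 1878.66.
The 5:3 canvas is width-limited in 4515×4515, giving 4515.00 × 2709.00; scale factor 1.0056.
Applying the same ×1.0056: 1878.66 → 1889.12.

1889 px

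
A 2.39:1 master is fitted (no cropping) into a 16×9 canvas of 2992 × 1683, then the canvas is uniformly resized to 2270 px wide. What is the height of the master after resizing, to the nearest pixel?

950 px

At 2992×1683 the master is width-limited, so height = 2992 / 2.390 ≈ 1251.88 px.
The frame scales by 2270/2992 = 0.7587; 1251.88 × 0.7587 ≈ 949.79 px.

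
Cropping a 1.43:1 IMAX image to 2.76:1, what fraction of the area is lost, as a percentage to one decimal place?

Going from 1.43:1 IMAX to 2.76:1 means cutting height while keeping width.
Area ratio = (1.430)/(2.760) = 51.81%; the remaining 48.19% is cropped out.

48.2%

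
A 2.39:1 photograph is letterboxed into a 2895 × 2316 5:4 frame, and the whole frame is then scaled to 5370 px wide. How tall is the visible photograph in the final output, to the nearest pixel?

2247 px

At 2895×2316 the photograph is width-limited, so height = 2895 / 2.390 ≈ 1211.30 px.
The frame scales by 5370/2895 = 1.8549; 1211.30 × 1.8549 ≈ 2246.86 px.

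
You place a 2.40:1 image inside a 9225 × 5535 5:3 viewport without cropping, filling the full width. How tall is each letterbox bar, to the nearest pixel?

846 px

That makes the image 3843.75 px tall (9225 / 2.400).
Leftover height: 5535 − 3843.75 = 1691.25 px → 845.62 each side.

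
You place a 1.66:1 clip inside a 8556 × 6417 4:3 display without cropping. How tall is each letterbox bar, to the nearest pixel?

1.66:1 is wider than 4:3, so it spans the full width.
The clip is 8556 / 1.660 ≈ 5154.22 px tall.
Black = 6417 − 5154.22 = 1262.78 px, or 631.39 per bar.

631 px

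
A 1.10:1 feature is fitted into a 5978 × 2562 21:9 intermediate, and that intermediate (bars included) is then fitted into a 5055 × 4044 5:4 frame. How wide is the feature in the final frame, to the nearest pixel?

2383 px

First fit — 1.10:1 into 5978×2562 spans the height: 2818.20 × 2562.00.
The 21:9 canvas is width-limited in 5055×4044, giving 5055.00 × 2166.43; scale factor 0.8456.
So the feature's width is 2818.20 × 0.8456 ≈ 2383.07.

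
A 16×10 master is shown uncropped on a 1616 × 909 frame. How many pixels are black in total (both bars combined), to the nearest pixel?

146894 pixels

Since 1.600 < 1.778, the master is height-limited.
That makes the image 1454.4000 px wide (909 × 16/10).
Leftover width: 1616 − 1454.4000 = 161.6000 px.
Across the 909-px span: 161.6000 × 909 ≈ 146894 px.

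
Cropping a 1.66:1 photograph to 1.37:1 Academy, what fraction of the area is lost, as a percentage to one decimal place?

17.5%

The height stays; only width is cut (since 1.37:1 Academy is narrower than 1.66:1).
(1.370)/(1.660) ≈ 0.825 of the area survives, leaving 17.47% discarded.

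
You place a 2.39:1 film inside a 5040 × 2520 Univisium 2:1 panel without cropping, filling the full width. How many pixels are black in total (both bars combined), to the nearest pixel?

The film is 5040 / 2.390 ≈ 2108.7866 px tall.
Black = 2520 − 2108.7866 = 411.2134 px.
That's 411.2134 × 5040 ≈ 2072515 black pixels.

2072515 pixels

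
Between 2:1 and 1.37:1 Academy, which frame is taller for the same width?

2 and 1.37; 2 > 1.37. The smaller width-to-height ratio is the taller frame.

1.37:1 Academy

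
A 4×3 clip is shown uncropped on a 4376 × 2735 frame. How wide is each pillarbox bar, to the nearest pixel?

Since 1.333 < 1.600, the clip is height-limited.
The clip is 2735 × 4/3 ≈ 3646.67 px wide.
Leftover width: 4376 − 3646.67 = 729.33 px → 364.67 each side.

365 px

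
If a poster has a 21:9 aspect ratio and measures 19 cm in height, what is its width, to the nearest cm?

Width = 19 / 9 × 21 = 44.33.

44 cm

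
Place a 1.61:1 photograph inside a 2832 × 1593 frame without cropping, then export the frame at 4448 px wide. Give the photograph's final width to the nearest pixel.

4028 px

Fitted into 2832×1593, the photograph spans the height; its width is 1593 × 1.610 ≈ 2564.73 px.
Scaling 2832 → 4448 is ×1.5706, so the width becomes 2564.73 × 1.5706 ≈ 4028.22 px.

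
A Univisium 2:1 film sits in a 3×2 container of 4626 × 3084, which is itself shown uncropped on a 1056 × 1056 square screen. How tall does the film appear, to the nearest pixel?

528 px

Univisium 2:1 in 4626×3084: fills the width, so the film is 4626.00 × 2313.00.
The 3×2 canvas is width-limited in 1056×1056, giving 1056.00 × 704.00; scale factor 0.2283.
Applying the same ×0.2283: 2313.00 → 528.00.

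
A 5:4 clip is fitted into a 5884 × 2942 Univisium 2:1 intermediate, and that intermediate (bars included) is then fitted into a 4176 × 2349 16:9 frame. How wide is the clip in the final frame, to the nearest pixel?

Inside the 5884×2942 canvas the clip is height-limited at 3677.50 × 2942.00.
The Univisium 2:1 canvas is width-limited in 4176×2349, giving 4176.00 × 2088.00; scale factor 0.7097.
Applying the same ×0.7097: 3677.50 → 2610.00.

2610 px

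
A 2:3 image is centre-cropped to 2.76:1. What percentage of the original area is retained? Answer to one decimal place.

24.2%

The width stays; only height is cut (since 2.76:1 is wider than 2:3).
Area ratio = (0.667)/(2.760) = 24.15% retained.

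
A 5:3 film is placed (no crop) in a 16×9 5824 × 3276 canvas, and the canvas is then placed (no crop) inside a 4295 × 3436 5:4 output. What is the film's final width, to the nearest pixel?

First fit — 5:3 into 5824×3276 spans the height: 5460.00 × 3276.00.
The 16×9 canvas is width-limited in 4295×3436, giving 4295.00 × 2415.94; scale factor 0.7375.
The film scales with it: width 5460.00 × 0.7375 ≈ 4026.56.

4027 px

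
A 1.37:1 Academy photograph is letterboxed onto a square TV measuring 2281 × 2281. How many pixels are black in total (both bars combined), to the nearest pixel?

1405179 pixels

1.37:1 Academy (1.370) > square (1.000), so the photograph fills the width.
The photograph is 2281 / 1.370 ≈ 1664.9635 px tall.
Leftover height: 2281 − 1664.9635 = 616.0365 px.
Across the 2281-px span: 616.0365 × 2281 ≈ 1405179 px.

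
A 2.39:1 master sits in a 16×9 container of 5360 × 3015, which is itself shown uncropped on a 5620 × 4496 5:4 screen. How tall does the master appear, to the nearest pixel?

2351 px

Inside the 5360×3015 canvas the master is width-limited at 5360.00 × 2242.68.
16×9 in 5620×4496: fills the width, so the intermediate becomes 5620.00 × 3161.25 — a scale of ×1.0485.
Applying the same ×1.0485: 2242.68 → 2351.46.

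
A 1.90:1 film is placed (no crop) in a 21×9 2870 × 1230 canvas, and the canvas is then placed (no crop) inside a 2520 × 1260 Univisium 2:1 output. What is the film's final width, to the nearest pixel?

2052 px

First fit — 1.90:1 into 2870×1230 spans the height: 2337.00 × 1230.00.
Second fit — the 21×9 canvas into 2520×1260 spans the width: 2520.00 × 1080.00 (×0.8780 from 2870×1230).
So the film's width is 2337.00 × 0.8780 ≈ 2052.00.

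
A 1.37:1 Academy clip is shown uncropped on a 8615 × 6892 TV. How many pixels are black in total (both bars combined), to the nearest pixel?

5200693 pixels

1.37:1 Academy (1.370) > 5:4 (1.250), so the clip fills the width.
That makes the image 6288.3212 px tall (8615 / 1.370).
Black = 6892 − 6288.3212 = 603.6788 px.
Bar area = 603.6788 × 8615 ≈ 5200693 px.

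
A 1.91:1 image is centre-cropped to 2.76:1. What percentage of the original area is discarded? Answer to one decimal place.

Going from 1.91:1 to 2.76:1 means cutting height while keeping width.
(1.910)/(2.760) ≈ 0.692 of the area survives, leaving 30.80% discarded.

30.8%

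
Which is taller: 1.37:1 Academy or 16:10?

1.37:1 Academy

1.37 and 16:10 = 1.6; 1.6 > 1.37. The smaller width-to-height ratio is the taller frame.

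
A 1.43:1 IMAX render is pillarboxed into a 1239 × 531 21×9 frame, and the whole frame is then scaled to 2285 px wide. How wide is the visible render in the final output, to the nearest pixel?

At 1239×531 the render is height-limited, so width = 531 × 1.430 ≈ 759.33 px.
Resizing to 2285 px wide multiplies everything by 1.8442: 759.33 → 1400.38 px.

1400 px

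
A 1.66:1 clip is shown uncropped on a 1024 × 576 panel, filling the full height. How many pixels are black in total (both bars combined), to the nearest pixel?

39076 pixels

Content width = 576 × 1.660 ≈ 956.1600 px.
Leftover width: 1024 − 956.1600 = 67.8400 px.
Bar area = 67.8400 × 576 ≈ 39076 px.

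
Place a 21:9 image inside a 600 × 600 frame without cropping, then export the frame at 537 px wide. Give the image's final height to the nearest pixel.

230 px

At 600×600 the image is width-limited, so height = 600 × 9/21 ≈ 257.14 px.
Scaling 600 → 537 is ×0.8950, so the height becomes 257.14 × 0.8950 ≈ 230.14 px.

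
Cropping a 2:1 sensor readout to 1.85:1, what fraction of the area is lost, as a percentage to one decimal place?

7.5%

Going from 2:1 to 1.85:1 means cutting width while keeping height.
Fraction kept = (1.850)/(2.000) ≈ 92.50%, so 7.50% is lost.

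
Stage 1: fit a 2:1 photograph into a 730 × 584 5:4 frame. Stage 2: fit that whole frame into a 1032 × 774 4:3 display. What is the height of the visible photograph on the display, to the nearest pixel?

484 px

First fit — 2:1 into 730×584 spans the width: 730.00 × 365.00.
The 5:4 canvas is height-limited in 1032×774, giving 967.50 × 774.00; scale factor 1.3253.
The photograph scales with it: height 365.00 × 1.3253 ≈ 483.75.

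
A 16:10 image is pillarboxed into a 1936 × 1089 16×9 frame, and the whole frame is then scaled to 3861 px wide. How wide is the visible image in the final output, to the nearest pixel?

3475 px

In the 1936×1089 frame the image fills the height: width = 1089 × 16/10 ≈ 1742.40 px.
Resizing to 3861 px wide multiplies everything by 1.9943: 1742.40 → 3474.90 px.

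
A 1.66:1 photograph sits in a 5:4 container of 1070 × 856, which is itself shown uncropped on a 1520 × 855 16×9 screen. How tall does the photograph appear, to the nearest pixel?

644 px

1.66:1 in 1070×856: fills the width, so the photograph is 1070.00 × 644.58.
The 5:4 canvas is height-limited in 1520×855, giving 1068.75 × 855.00; scale factor 0.9988.
Applying the same ×0.9988: 644.58 → 643.83.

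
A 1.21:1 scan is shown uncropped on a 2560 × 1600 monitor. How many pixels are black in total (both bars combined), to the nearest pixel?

998400 pixels

1.21:1 (1.210) < 16×10 (1.600), so the scan fills the height.
The scan is 1600 × 1.210 ≈ 1936.0000 px wide.
2560 − 1936.0000 = 624.0000 px of bars.
Across the 1600-px span: 624.0000 × 1600 ≈ 998400 px.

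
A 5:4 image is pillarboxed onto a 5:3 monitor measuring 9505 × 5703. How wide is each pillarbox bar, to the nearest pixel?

5:4 (1.250) < 5:3 (1.667), so the image fills the height.
That makes the image 7128.75 px wide (5703 × 5/4).
9505 − 7128.75 = 2376.25 px of bars (1188.12 each).

1188 px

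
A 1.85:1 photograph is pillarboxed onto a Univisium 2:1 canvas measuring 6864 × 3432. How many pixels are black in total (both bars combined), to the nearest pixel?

Since 1.850 < 2.000, the photograph is height-limited.
Content width = 3432 × 1.850 ≈ 6349.2000 px.
6864 − 6349.2000 = 514.8000 px of bars.
That's 514.8000 × 3432 ≈ 1766794 black pixels.

1766794 pixels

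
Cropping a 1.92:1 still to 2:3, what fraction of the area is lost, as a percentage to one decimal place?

65.3%

The height stays; only width is cut (since 2:3 is narrower than 1.92:1).
Fraction kept = (0.667)/(1.920) ≈ 34.72%, so 65.28% is lost.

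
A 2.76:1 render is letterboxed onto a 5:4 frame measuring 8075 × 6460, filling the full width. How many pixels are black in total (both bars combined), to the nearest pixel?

28539274 pixels

Content height = 8075 / 2.760 ≈ 2925.7246 px.
Leftover height: 6460 − 2925.7246 = 3534.2754 px.
Across the 8075-px span: 3534.2754 × 8075 ≈ 28539274 px.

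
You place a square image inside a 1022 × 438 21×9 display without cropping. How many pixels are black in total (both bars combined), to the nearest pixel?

255792 pixels

square is narrower than 21×9, so it spans the full height.
That makes the image 438.0000 px wide (438 × 1/1).
Leftover width: 1022 − 438.0000 = 584.0000 px.
That's 584.0000 × 438 ≈ 255792 black pixels.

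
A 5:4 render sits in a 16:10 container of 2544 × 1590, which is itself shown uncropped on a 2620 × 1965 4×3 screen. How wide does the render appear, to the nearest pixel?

First fit — 5:4 into 2544×1590 spans the height: 1987.50 × 1590.00.
16:10 in 2620×1965: fills the width, so the intermediate becomes 2620.00 × 1637.50 — a scale of ×1.0299.
So the render's width is 1987.50 × 1.0299 ≈ 2046.88.

2047 px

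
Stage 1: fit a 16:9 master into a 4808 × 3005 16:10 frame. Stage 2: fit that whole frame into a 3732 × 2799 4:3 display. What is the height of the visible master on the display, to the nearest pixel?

Inside the 4808×3005 canvas the master is width-limited at 4808.00 × 2704.50.
16:10 in 3732×2799: fills the width, so the intermediate becomes 3732.00 × 2332.50 — a scale of ×0.7762.
Applying the same ×0.7762: 2704.50 → 2099.25.

2099 px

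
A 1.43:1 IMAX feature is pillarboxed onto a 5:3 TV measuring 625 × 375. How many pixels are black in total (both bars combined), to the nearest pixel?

1.43:1 IMAX is narrower than 5:3, so it spans the full height.
That makes the image 536.2500 px wide (375 × 1.430).
625 − 536.2500 = 88.7500 px of bars.
That's 88.7500 × 375 ≈ 33281 black pixels.

33281 pixels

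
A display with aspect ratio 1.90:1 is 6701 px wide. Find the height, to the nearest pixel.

At 1.90:1, 6701 / 1.900 ≈ 3526.84.

3527 px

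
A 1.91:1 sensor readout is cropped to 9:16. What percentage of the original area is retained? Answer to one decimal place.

29.5%

Going from 1.91:1 to 9:16 means cutting width while keeping height.
Area ratio = (0.562)/(1.910) = 29.45% retained.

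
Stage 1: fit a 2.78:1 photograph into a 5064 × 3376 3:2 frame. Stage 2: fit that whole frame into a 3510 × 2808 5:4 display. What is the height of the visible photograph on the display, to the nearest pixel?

1263 px

Inside the 5064×3376 canvas the photograph is width-limited at 5064.00 × 1821.58.
The 3:2 canvas is width-limited in 3510×2808, giving 3510.00 × 2340.00; scale factor 0.6931.
The photograph scales with it: height 1821.58 × 0.6931 ≈ 1262.59.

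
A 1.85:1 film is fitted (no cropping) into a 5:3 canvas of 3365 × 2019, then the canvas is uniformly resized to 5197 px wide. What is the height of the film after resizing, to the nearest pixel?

At 3365×2019 the film is width-limited, so height = 3365 / 1.850 ≈ 1818.92 px.
Scaling 3365 → 5197 is ×1.5444, so the height becomes 1818.92 × 1.5444 ≈ 2809.19 px.

2809 px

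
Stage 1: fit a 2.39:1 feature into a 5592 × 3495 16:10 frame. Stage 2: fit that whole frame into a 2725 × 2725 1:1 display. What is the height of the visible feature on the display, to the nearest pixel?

1140 px

2.39:1 in 5592×3495: fills the width, so the feature is 5592.00 × 2339.75.
The 16:10 canvas is width-limited in 2725×2725, giving 2725.00 × 1703.12; scale factor 0.4873.
Applying the same ×0.4873: 2339.75 → 1140.17.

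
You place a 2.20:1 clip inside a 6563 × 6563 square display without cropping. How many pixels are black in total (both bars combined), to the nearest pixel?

23494347 pixels

Since 2.200 > 1.000, the clip is width-limited.
Content height = 6563 / 2.200 ≈ 2983.1818 px.
Black = 6563 − 2983.1818 = 3579.8182 px.
That's 3579.8182 × 6563 ≈ 23494347 black pixels.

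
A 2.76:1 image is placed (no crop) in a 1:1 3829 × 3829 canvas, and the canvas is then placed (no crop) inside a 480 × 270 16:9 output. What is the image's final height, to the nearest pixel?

First fit — 2.76:1 into 3829×3829 spans the width: 3829.00 × 1387.32.
1:1 in 480×270: fills the height, so the intermediate becomes 270.00 × 270.00 — a scale of ×0.0705.
So the image's height is 1387.32 × 0.0705 ≈ 97.83.

98 px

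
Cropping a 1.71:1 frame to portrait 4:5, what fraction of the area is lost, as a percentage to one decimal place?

53.2%

Going from 1.71:1 to portrait 4:5 means cutting width while keeping height.
Fraction kept = (0.800)/(1.710) ≈ 46.78%, so 53.22% is lost.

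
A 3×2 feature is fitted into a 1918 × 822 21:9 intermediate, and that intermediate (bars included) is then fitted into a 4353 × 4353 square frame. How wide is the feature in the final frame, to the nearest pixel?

2798 px

First fit — 3×2 into 1918×822 spans the height: 1233.00 × 822.00.
The 21:9 canvas is width-limited in 4353×4353, giving 4353.00 × 1865.57; scale factor 2.2696.
The feature scales with it: width 1233.00 × 2.2696 ≈ 2798.36.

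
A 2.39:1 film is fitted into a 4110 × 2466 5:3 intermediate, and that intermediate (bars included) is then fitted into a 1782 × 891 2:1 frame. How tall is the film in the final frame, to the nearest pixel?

621 px

Inside the 4110×2466 canvas the film is width-limited at 4110.00 × 1719.67.
Second fit — the 5:3 canvas into 1782×891 spans the height: 1485.00 × 891.00 (×0.3613 from 4110×2466).
The film scales with it: height 1719.67 × 0.3613 ≈ 621.34.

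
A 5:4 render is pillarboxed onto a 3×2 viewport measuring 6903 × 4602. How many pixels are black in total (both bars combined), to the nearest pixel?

5:4 is narrower than 3×2, so it spans the full height.
The render is 4602 × 5/4 ≈ 5752.5000 px wide.
Leftover width: 6903 − 5752.5000 = 1150.5000 px.
Across the 4602-px span: 1150.5000 × 4602 ≈ 5294601 px.

5294601 pixels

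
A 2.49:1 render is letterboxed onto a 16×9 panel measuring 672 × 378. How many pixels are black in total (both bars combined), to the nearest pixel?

2.49:1 (2.490) > 16×9 (1.778), so the render fills the width.
Content height = 672 / 2.490 ≈ 269.8795 px.
Leftover height: 378 − 269.8795 = 108.1205 px.
Across the 672-px span: 108.1205 × 672 ≈ 72657 px.

72657 pixels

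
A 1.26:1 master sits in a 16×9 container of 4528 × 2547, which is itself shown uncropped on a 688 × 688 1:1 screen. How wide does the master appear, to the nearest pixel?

Inside the 4528×2547 canvas the master is height-limited at 3209.22 × 2547.00.
Second fit — the 16×9 canvas into 688×688 spans the width: 688.00 × 387.00 (×0.1519 from 4528×2547).
The master scales with it: width 3209.22 × 0.1519 ≈ 487.62.

488 px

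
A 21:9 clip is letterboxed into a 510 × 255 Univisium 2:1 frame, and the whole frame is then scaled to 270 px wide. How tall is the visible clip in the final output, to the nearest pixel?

In the 510×255 frame the clip fills the width: height = 510 × 9/21 ≈ 218.57 px.
Scaling 510 → 270 is ×0.5294, so the height becomes 218.57 × 0.5294 ≈ 115.71 px.

116 px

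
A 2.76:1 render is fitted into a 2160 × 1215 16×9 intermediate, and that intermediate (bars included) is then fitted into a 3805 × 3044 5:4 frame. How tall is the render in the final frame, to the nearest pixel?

Inside the 2160×1215 canvas the render is width-limited at 2160.00 × 782.61.
16×9 in 3805×3044: fills the width, so the intermediate becomes 3805.00 × 2140.31 — a scale of ×1.7616.
So the render's height is 782.61 × 1.7616 ≈ 1378.62.

1379 px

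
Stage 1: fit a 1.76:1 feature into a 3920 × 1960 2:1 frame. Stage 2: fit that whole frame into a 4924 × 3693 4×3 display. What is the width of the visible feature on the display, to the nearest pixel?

4333 px

First fit — 1.76:1 into 3920×1960 spans the height: 3449.60 × 1960.00.
The 2:1 canvas is width-limited in 4924×3693, giving 4924.00 × 2462.00; scale factor 1.2561.
Applying the same ×1.2561: 3449.60 → 4333.12.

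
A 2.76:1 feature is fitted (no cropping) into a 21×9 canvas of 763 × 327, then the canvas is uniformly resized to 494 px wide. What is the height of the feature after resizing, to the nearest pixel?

At 763×327 the feature is width-limited, so height = 763 / 2.760 ≈ 276.45 px.
Scaling 763 → 494 is ×0.6474, so the height becomes 276.45 × 0.6474 ≈ 178.99 px.

179 px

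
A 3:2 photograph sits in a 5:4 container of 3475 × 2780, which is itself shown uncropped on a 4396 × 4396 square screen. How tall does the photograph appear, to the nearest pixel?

2931 px

Inside the 3475×2780 canvas the photograph is width-limited at 3475.00 × 2316.67.
Second fit — the 5:4 canvas into 4396×4396 spans the width: 4396.00 × 3516.80 (×1.2650 from 3475×2780).
Applying the same ×1.2650: 2316.67 → 2930.67.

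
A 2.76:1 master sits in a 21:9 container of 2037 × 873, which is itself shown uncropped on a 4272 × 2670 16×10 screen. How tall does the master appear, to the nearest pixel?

First fit — 2.76:1 into 2037×873 spans the width: 2037.00 × 738.04.
Second fit — the 21:9 canvas into 4272×2670 spans the width: 4272.00 × 1830.86 (×2.0972 from 2037×873).
Applying the same ×2.0972: 738.04 → 1547.83.

1548 px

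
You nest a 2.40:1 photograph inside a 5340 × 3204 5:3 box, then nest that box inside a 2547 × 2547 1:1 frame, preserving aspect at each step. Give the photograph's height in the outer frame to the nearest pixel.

1061 px

First fit — 2.40:1 into 5340×3204 spans the width: 5340.00 × 2225.00.
5:3 in 2547×2547: fills the width, so the intermediate becomes 2547.00 × 1528.20 — a scale of ×0.4770.
Applying the same ×0.4770: 2225.00 → 1061.25.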